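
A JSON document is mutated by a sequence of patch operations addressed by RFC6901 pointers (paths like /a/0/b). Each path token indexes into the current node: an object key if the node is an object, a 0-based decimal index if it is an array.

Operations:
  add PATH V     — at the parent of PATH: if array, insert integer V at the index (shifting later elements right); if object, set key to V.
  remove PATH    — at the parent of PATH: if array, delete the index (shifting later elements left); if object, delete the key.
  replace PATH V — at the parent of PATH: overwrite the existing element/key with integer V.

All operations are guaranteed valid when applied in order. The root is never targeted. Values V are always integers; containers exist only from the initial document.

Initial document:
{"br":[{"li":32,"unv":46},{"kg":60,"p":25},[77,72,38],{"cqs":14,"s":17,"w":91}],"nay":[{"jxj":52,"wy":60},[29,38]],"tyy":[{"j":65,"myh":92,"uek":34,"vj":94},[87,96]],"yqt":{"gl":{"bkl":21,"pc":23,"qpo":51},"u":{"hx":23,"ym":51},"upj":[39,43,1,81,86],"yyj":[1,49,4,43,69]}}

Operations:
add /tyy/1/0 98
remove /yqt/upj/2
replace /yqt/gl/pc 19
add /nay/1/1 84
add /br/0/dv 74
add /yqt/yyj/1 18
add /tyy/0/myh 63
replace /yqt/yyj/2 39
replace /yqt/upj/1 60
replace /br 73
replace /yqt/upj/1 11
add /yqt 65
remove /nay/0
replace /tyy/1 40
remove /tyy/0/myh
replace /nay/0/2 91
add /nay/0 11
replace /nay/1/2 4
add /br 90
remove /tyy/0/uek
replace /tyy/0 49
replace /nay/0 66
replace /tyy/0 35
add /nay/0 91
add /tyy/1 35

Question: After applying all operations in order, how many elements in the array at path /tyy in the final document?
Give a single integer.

Answer: 3

Derivation:
After op 1 (add /tyy/1/0 98): {"br":[{"li":32,"unv":46},{"kg":60,"p":25},[77,72,38],{"cqs":14,"s":17,"w":91}],"nay":[{"jxj":52,"wy":60},[29,38]],"tyy":[{"j":65,"myh":92,"uek":34,"vj":94},[98,87,96]],"yqt":{"gl":{"bkl":21,"pc":23,"qpo":51},"u":{"hx":23,"ym":51},"upj":[39,43,1,81,86],"yyj":[1,49,4,43,69]}}
After op 2 (remove /yqt/upj/2): {"br":[{"li":32,"unv":46},{"kg":60,"p":25},[77,72,38],{"cqs":14,"s":17,"w":91}],"nay":[{"jxj":52,"wy":60},[29,38]],"tyy":[{"j":65,"myh":92,"uek":34,"vj":94},[98,87,96]],"yqt":{"gl":{"bkl":21,"pc":23,"qpo":51},"u":{"hx":23,"ym":51},"upj":[39,43,81,86],"yyj":[1,49,4,43,69]}}
After op 3 (replace /yqt/gl/pc 19): {"br":[{"li":32,"unv":46},{"kg":60,"p":25},[77,72,38],{"cqs":14,"s":17,"w":91}],"nay":[{"jxj":52,"wy":60},[29,38]],"tyy":[{"j":65,"myh":92,"uek":34,"vj":94},[98,87,96]],"yqt":{"gl":{"bkl":21,"pc":19,"qpo":51},"u":{"hx":23,"ym":51},"upj":[39,43,81,86],"yyj":[1,49,4,43,69]}}
After op 4 (add /nay/1/1 84): {"br":[{"li":32,"unv":46},{"kg":60,"p":25},[77,72,38],{"cqs":14,"s":17,"w":91}],"nay":[{"jxj":52,"wy":60},[29,84,38]],"tyy":[{"j":65,"myh":92,"uek":34,"vj":94},[98,87,96]],"yqt":{"gl":{"bkl":21,"pc":19,"qpo":51},"u":{"hx":23,"ym":51},"upj":[39,43,81,86],"yyj":[1,49,4,43,69]}}
After op 5 (add /br/0/dv 74): {"br":[{"dv":74,"li":32,"unv":46},{"kg":60,"p":25},[77,72,38],{"cqs":14,"s":17,"w":91}],"nay":[{"jxj":52,"wy":60},[29,84,38]],"tyy":[{"j":65,"myh":92,"uek":34,"vj":94},[98,87,96]],"yqt":{"gl":{"bkl":21,"pc":19,"qpo":51},"u":{"hx":23,"ym":51},"upj":[39,43,81,86],"yyj":[1,49,4,43,69]}}
After op 6 (add /yqt/yyj/1 18): {"br":[{"dv":74,"li":32,"unv":46},{"kg":60,"p":25},[77,72,38],{"cqs":14,"s":17,"w":91}],"nay":[{"jxj":52,"wy":60},[29,84,38]],"tyy":[{"j":65,"myh":92,"uek":34,"vj":94},[98,87,96]],"yqt":{"gl":{"bkl":21,"pc":19,"qpo":51},"u":{"hx":23,"ym":51},"upj":[39,43,81,86],"yyj":[1,18,49,4,43,69]}}
After op 7 (add /tyy/0/myh 63): {"br":[{"dv":74,"li":32,"unv":46},{"kg":60,"p":25},[77,72,38],{"cqs":14,"s":17,"w":91}],"nay":[{"jxj":52,"wy":60},[29,84,38]],"tyy":[{"j":65,"myh":63,"uek":34,"vj":94},[98,87,96]],"yqt":{"gl":{"bkl":21,"pc":19,"qpo":51},"u":{"hx":23,"ym":51},"upj":[39,43,81,86],"yyj":[1,18,49,4,43,69]}}
After op 8 (replace /yqt/yyj/2 39): {"br":[{"dv":74,"li":32,"unv":46},{"kg":60,"p":25},[77,72,38],{"cqs":14,"s":17,"w":91}],"nay":[{"jxj":52,"wy":60},[29,84,38]],"tyy":[{"j":65,"myh":63,"uek":34,"vj":94},[98,87,96]],"yqt":{"gl":{"bkl":21,"pc":19,"qpo":51},"u":{"hx":23,"ym":51},"upj":[39,43,81,86],"yyj":[1,18,39,4,43,69]}}
After op 9 (replace /yqt/upj/1 60): {"br":[{"dv":74,"li":32,"unv":46},{"kg":60,"p":25},[77,72,38],{"cqs":14,"s":17,"w":91}],"nay":[{"jxj":52,"wy":60},[29,84,38]],"tyy":[{"j":65,"myh":63,"uek":34,"vj":94},[98,87,96]],"yqt":{"gl":{"bkl":21,"pc":19,"qpo":51},"u":{"hx":23,"ym":51},"upj":[39,60,81,86],"yyj":[1,18,39,4,43,69]}}
After op 10 (replace /br 73): {"br":73,"nay":[{"jxj":52,"wy":60},[29,84,38]],"tyy":[{"j":65,"myh":63,"uek":34,"vj":94},[98,87,96]],"yqt":{"gl":{"bkl":21,"pc":19,"qpo":51},"u":{"hx":23,"ym":51},"upj":[39,60,81,86],"yyj":[1,18,39,4,43,69]}}
After op 11 (replace /yqt/upj/1 11): {"br":73,"nay":[{"jxj":52,"wy":60},[29,84,38]],"tyy":[{"j":65,"myh":63,"uek":34,"vj":94},[98,87,96]],"yqt":{"gl":{"bkl":21,"pc":19,"qpo":51},"u":{"hx":23,"ym":51},"upj":[39,11,81,86],"yyj":[1,18,39,4,43,69]}}
After op 12 (add /yqt 65): {"br":73,"nay":[{"jxj":52,"wy":60},[29,84,38]],"tyy":[{"j":65,"myh":63,"uek":34,"vj":94},[98,87,96]],"yqt":65}
After op 13 (remove /nay/0): {"br":73,"nay":[[29,84,38]],"tyy":[{"j":65,"myh":63,"uek":34,"vj":94},[98,87,96]],"yqt":65}
After op 14 (replace /tyy/1 40): {"br":73,"nay":[[29,84,38]],"tyy":[{"j":65,"myh":63,"uek":34,"vj":94},40],"yqt":65}
After op 15 (remove /tyy/0/myh): {"br":73,"nay":[[29,84,38]],"tyy":[{"j":65,"uek":34,"vj":94},40],"yqt":65}
After op 16 (replace /nay/0/2 91): {"br":73,"nay":[[29,84,91]],"tyy":[{"j":65,"uek":34,"vj":94},40],"yqt":65}
After op 17 (add /nay/0 11): {"br":73,"nay":[11,[29,84,91]],"tyy":[{"j":65,"uek":34,"vj":94},40],"yqt":65}
After op 18 (replace /nay/1/2 4): {"br":73,"nay":[11,[29,84,4]],"tyy":[{"j":65,"uek":34,"vj":94},40],"yqt":65}
After op 19 (add /br 90): {"br":90,"nay":[11,[29,84,4]],"tyy":[{"j":65,"uek":34,"vj":94},40],"yqt":65}
After op 20 (remove /tyy/0/uek): {"br":90,"nay":[11,[29,84,4]],"tyy":[{"j":65,"vj":94},40],"yqt":65}
After op 21 (replace /tyy/0 49): {"br":90,"nay":[11,[29,84,4]],"tyy":[49,40],"yqt":65}
After op 22 (replace /nay/0 66): {"br":90,"nay":[66,[29,84,4]],"tyy":[49,40],"yqt":65}
After op 23 (replace /tyy/0 35): {"br":90,"nay":[66,[29,84,4]],"tyy":[35,40],"yqt":65}
After op 24 (add /nay/0 91): {"br":90,"nay":[91,66,[29,84,4]],"tyy":[35,40],"yqt":65}
After op 25 (add /tyy/1 35): {"br":90,"nay":[91,66,[29,84,4]],"tyy":[35,35,40],"yqt":65}
Size at path /tyy: 3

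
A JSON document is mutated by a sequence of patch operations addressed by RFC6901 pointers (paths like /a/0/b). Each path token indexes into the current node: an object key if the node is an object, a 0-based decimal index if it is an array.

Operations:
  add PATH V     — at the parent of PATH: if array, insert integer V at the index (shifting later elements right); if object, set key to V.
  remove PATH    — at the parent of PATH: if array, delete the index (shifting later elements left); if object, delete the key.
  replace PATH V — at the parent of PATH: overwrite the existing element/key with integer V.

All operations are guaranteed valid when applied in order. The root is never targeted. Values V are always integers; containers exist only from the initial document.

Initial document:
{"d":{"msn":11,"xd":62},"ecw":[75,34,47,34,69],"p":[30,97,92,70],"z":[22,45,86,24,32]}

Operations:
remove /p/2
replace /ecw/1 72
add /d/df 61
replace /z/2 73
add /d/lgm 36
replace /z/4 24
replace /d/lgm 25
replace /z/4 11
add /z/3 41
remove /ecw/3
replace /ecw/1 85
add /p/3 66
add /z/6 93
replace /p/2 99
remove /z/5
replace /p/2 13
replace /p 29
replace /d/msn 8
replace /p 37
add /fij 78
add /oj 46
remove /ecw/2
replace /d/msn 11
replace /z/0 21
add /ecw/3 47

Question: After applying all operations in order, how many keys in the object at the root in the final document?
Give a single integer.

Answer: 6

Derivation:
After op 1 (remove /p/2): {"d":{"msn":11,"xd":62},"ecw":[75,34,47,34,69],"p":[30,97,70],"z":[22,45,86,24,32]}
After op 2 (replace /ecw/1 72): {"d":{"msn":11,"xd":62},"ecw":[75,72,47,34,69],"p":[30,97,70],"z":[22,45,86,24,32]}
After op 3 (add /d/df 61): {"d":{"df":61,"msn":11,"xd":62},"ecw":[75,72,47,34,69],"p":[30,97,70],"z":[22,45,86,24,32]}
After op 4 (replace /z/2 73): {"d":{"df":61,"msn":11,"xd":62},"ecw":[75,72,47,34,69],"p":[30,97,70],"z":[22,45,73,24,32]}
After op 5 (add /d/lgm 36): {"d":{"df":61,"lgm":36,"msn":11,"xd":62},"ecw":[75,72,47,34,69],"p":[30,97,70],"z":[22,45,73,24,32]}
After op 6 (replace /z/4 24): {"d":{"df":61,"lgm":36,"msn":11,"xd":62},"ecw":[75,72,47,34,69],"p":[30,97,70],"z":[22,45,73,24,24]}
After op 7 (replace /d/lgm 25): {"d":{"df":61,"lgm":25,"msn":11,"xd":62},"ecw":[75,72,47,34,69],"p":[30,97,70],"z":[22,45,73,24,24]}
After op 8 (replace /z/4 11): {"d":{"df":61,"lgm":25,"msn":11,"xd":62},"ecw":[75,72,47,34,69],"p":[30,97,70],"z":[22,45,73,24,11]}
After op 9 (add /z/3 41): {"d":{"df":61,"lgm":25,"msn":11,"xd":62},"ecw":[75,72,47,34,69],"p":[30,97,70],"z":[22,45,73,41,24,11]}
After op 10 (remove /ecw/3): {"d":{"df":61,"lgm":25,"msn":11,"xd":62},"ecw":[75,72,47,69],"p":[30,97,70],"z":[22,45,73,41,24,11]}
After op 11 (replace /ecw/1 85): {"d":{"df":61,"lgm":25,"msn":11,"xd":62},"ecw":[75,85,47,69],"p":[30,97,70],"z":[22,45,73,41,24,11]}
After op 12 (add /p/3 66): {"d":{"df":61,"lgm":25,"msn":11,"xd":62},"ecw":[75,85,47,69],"p":[30,97,70,66],"z":[22,45,73,41,24,11]}
After op 13 (add /z/6 93): {"d":{"df":61,"lgm":25,"msn":11,"xd":62},"ecw":[75,85,47,69],"p":[30,97,70,66],"z":[22,45,73,41,24,11,93]}
After op 14 (replace /p/2 99): {"d":{"df":61,"lgm":25,"msn":11,"xd":62},"ecw":[75,85,47,69],"p":[30,97,99,66],"z":[22,45,73,41,24,11,93]}
After op 15 (remove /z/5): {"d":{"df":61,"lgm":25,"msn":11,"xd":62},"ecw":[75,85,47,69],"p":[30,97,99,66],"z":[22,45,73,41,24,93]}
After op 16 (replace /p/2 13): {"d":{"df":61,"lgm":25,"msn":11,"xd":62},"ecw":[75,85,47,69],"p":[30,97,13,66],"z":[22,45,73,41,24,93]}
After op 17 (replace /p 29): {"d":{"df":61,"lgm":25,"msn":11,"xd":62},"ecw":[75,85,47,69],"p":29,"z":[22,45,73,41,24,93]}
After op 18 (replace /d/msn 8): {"d":{"df":61,"lgm":25,"msn":8,"xd":62},"ecw":[75,85,47,69],"p":29,"z":[22,45,73,41,24,93]}
After op 19 (replace /p 37): {"d":{"df":61,"lgm":25,"msn":8,"xd":62},"ecw":[75,85,47,69],"p":37,"z":[22,45,73,41,24,93]}
After op 20 (add /fij 78): {"d":{"df":61,"lgm":25,"msn":8,"xd":62},"ecw":[75,85,47,69],"fij":78,"p":37,"z":[22,45,73,41,24,93]}
After op 21 (add /oj 46): {"d":{"df":61,"lgm":25,"msn":8,"xd":62},"ecw":[75,85,47,69],"fij":78,"oj":46,"p":37,"z":[22,45,73,41,24,93]}
After op 22 (remove /ecw/2): {"d":{"df":61,"lgm":25,"msn":8,"xd":62},"ecw":[75,85,69],"fij":78,"oj":46,"p":37,"z":[22,45,73,41,24,93]}
After op 23 (replace /d/msn 11): {"d":{"df":61,"lgm":25,"msn":11,"xd":62},"ecw":[75,85,69],"fij":78,"oj":46,"p":37,"z":[22,45,73,41,24,93]}
After op 24 (replace /z/0 21): {"d":{"df":61,"lgm":25,"msn":11,"xd":62},"ecw":[75,85,69],"fij":78,"oj":46,"p":37,"z":[21,45,73,41,24,93]}
After op 25 (add /ecw/3 47): {"d":{"df":61,"lgm":25,"msn":11,"xd":62},"ecw":[75,85,69,47],"fij":78,"oj":46,"p":37,"z":[21,45,73,41,24,93]}
Size at the root: 6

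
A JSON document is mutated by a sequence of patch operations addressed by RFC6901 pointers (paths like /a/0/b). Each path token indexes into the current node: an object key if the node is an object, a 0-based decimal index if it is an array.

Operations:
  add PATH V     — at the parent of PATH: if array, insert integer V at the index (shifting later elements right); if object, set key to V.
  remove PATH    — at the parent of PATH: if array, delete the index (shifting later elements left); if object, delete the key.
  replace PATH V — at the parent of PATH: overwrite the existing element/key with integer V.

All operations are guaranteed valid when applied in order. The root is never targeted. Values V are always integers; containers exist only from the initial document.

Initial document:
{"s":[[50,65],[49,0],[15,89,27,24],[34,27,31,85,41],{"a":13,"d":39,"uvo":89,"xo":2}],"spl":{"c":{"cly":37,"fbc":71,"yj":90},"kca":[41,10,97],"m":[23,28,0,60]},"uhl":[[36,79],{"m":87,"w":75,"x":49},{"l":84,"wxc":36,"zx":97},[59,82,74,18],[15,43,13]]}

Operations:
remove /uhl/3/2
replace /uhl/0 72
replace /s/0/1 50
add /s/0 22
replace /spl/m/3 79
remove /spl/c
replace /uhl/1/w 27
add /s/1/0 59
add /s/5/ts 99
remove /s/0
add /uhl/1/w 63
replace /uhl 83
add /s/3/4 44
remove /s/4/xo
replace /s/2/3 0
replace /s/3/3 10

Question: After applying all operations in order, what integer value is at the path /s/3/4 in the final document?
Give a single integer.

Answer: 44

Derivation:
After op 1 (remove /uhl/3/2): {"s":[[50,65],[49,0],[15,89,27,24],[34,27,31,85,41],{"a":13,"d":39,"uvo":89,"xo":2}],"spl":{"c":{"cly":37,"fbc":71,"yj":90},"kca":[41,10,97],"m":[23,28,0,60]},"uhl":[[36,79],{"m":87,"w":75,"x":49},{"l":84,"wxc":36,"zx":97},[59,82,18],[15,43,13]]}
After op 2 (replace /uhl/0 72): {"s":[[50,65],[49,0],[15,89,27,24],[34,27,31,85,41],{"a":13,"d":39,"uvo":89,"xo":2}],"spl":{"c":{"cly":37,"fbc":71,"yj":90},"kca":[41,10,97],"m":[23,28,0,60]},"uhl":[72,{"m":87,"w":75,"x":49},{"l":84,"wxc":36,"zx":97},[59,82,18],[15,43,13]]}
After op 3 (replace /s/0/1 50): {"s":[[50,50],[49,0],[15,89,27,24],[34,27,31,85,41],{"a":13,"d":39,"uvo":89,"xo":2}],"spl":{"c":{"cly":37,"fbc":71,"yj":90},"kca":[41,10,97],"m":[23,28,0,60]},"uhl":[72,{"m":87,"w":75,"x":49},{"l":84,"wxc":36,"zx":97},[59,82,18],[15,43,13]]}
After op 4 (add /s/0 22): {"s":[22,[50,50],[49,0],[15,89,27,24],[34,27,31,85,41],{"a":13,"d":39,"uvo":89,"xo":2}],"spl":{"c":{"cly":37,"fbc":71,"yj":90},"kca":[41,10,97],"m":[23,28,0,60]},"uhl":[72,{"m":87,"w":75,"x":49},{"l":84,"wxc":36,"zx":97},[59,82,18],[15,43,13]]}
After op 5 (replace /spl/m/3 79): {"s":[22,[50,50],[49,0],[15,89,27,24],[34,27,31,85,41],{"a":13,"d":39,"uvo":89,"xo":2}],"spl":{"c":{"cly":37,"fbc":71,"yj":90},"kca":[41,10,97],"m":[23,28,0,79]},"uhl":[72,{"m":87,"w":75,"x":49},{"l":84,"wxc":36,"zx":97},[59,82,18],[15,43,13]]}
After op 6 (remove /spl/c): {"s":[22,[50,50],[49,0],[15,89,27,24],[34,27,31,85,41],{"a":13,"d":39,"uvo":89,"xo":2}],"spl":{"kca":[41,10,97],"m":[23,28,0,79]},"uhl":[72,{"m":87,"w":75,"x":49},{"l":84,"wxc":36,"zx":97},[59,82,18],[15,43,13]]}
After op 7 (replace /uhl/1/w 27): {"s":[22,[50,50],[49,0],[15,89,27,24],[34,27,31,85,41],{"a":13,"d":39,"uvo":89,"xo":2}],"spl":{"kca":[41,10,97],"m":[23,28,0,79]},"uhl":[72,{"m":87,"w":27,"x":49},{"l":84,"wxc":36,"zx":97},[59,82,18],[15,43,13]]}
After op 8 (add /s/1/0 59): {"s":[22,[59,50,50],[49,0],[15,89,27,24],[34,27,31,85,41],{"a":13,"d":39,"uvo":89,"xo":2}],"spl":{"kca":[41,10,97],"m":[23,28,0,79]},"uhl":[72,{"m":87,"w":27,"x":49},{"l":84,"wxc":36,"zx":97},[59,82,18],[15,43,13]]}
After op 9 (add /s/5/ts 99): {"s":[22,[59,50,50],[49,0],[15,89,27,24],[34,27,31,85,41],{"a":13,"d":39,"ts":99,"uvo":89,"xo":2}],"spl":{"kca":[41,10,97],"m":[23,28,0,79]},"uhl":[72,{"m":87,"w":27,"x":49},{"l":84,"wxc":36,"zx":97},[59,82,18],[15,43,13]]}
After op 10 (remove /s/0): {"s":[[59,50,50],[49,0],[15,89,27,24],[34,27,31,85,41],{"a":13,"d":39,"ts":99,"uvo":89,"xo":2}],"spl":{"kca":[41,10,97],"m":[23,28,0,79]},"uhl":[72,{"m":87,"w":27,"x":49},{"l":84,"wxc":36,"zx":97},[59,82,18],[15,43,13]]}
After op 11 (add /uhl/1/w 63): {"s":[[59,50,50],[49,0],[15,89,27,24],[34,27,31,85,41],{"a":13,"d":39,"ts":99,"uvo":89,"xo":2}],"spl":{"kca":[41,10,97],"m":[23,28,0,79]},"uhl":[72,{"m":87,"w":63,"x":49},{"l":84,"wxc":36,"zx":97},[59,82,18],[15,43,13]]}
After op 12 (replace /uhl 83): {"s":[[59,50,50],[49,0],[15,89,27,24],[34,27,31,85,41],{"a":13,"d":39,"ts":99,"uvo":89,"xo":2}],"spl":{"kca":[41,10,97],"m":[23,28,0,79]},"uhl":83}
After op 13 (add /s/3/4 44): {"s":[[59,50,50],[49,0],[15,89,27,24],[34,27,31,85,44,41],{"a":13,"d":39,"ts":99,"uvo":89,"xo":2}],"spl":{"kca":[41,10,97],"m":[23,28,0,79]},"uhl":83}
After op 14 (remove /s/4/xo): {"s":[[59,50,50],[49,0],[15,89,27,24],[34,27,31,85,44,41],{"a":13,"d":39,"ts":99,"uvo":89}],"spl":{"kca":[41,10,97],"m":[23,28,0,79]},"uhl":83}
After op 15 (replace /s/2/3 0): {"s":[[59,50,50],[49,0],[15,89,27,0],[34,27,31,85,44,41],{"a":13,"d":39,"ts":99,"uvo":89}],"spl":{"kca":[41,10,97],"m":[23,28,0,79]},"uhl":83}
After op 16 (replace /s/3/3 10): {"s":[[59,50,50],[49,0],[15,89,27,0],[34,27,31,10,44,41],{"a":13,"d":39,"ts":99,"uvo":89}],"spl":{"kca":[41,10,97],"m":[23,28,0,79]},"uhl":83}
Value at /s/3/4: 44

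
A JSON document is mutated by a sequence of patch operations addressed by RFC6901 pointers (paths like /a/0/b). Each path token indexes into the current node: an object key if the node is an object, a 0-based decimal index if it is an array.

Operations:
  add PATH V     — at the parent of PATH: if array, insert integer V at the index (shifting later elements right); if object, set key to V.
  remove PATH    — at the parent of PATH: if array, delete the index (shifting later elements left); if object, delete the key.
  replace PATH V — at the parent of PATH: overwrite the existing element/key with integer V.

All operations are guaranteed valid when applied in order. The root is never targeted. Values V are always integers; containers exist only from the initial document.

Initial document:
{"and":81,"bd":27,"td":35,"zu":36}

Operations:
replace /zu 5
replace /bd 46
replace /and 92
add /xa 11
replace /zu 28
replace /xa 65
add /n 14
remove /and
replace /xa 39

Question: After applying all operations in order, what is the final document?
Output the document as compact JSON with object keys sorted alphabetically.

Answer: {"bd":46,"n":14,"td":35,"xa":39,"zu":28}

Derivation:
After op 1 (replace /zu 5): {"and":81,"bd":27,"td":35,"zu":5}
After op 2 (replace /bd 46): {"and":81,"bd":46,"td":35,"zu":5}
After op 3 (replace /and 92): {"and":92,"bd":46,"td":35,"zu":5}
After op 4 (add /xa 11): {"and":92,"bd":46,"td":35,"xa":11,"zu":5}
After op 5 (replace /zu 28): {"and":92,"bd":46,"td":35,"xa":11,"zu":28}
After op 6 (replace /xa 65): {"and":92,"bd":46,"td":35,"xa":65,"zu":28}
After op 7 (add /n 14): {"and":92,"bd":46,"n":14,"td":35,"xa":65,"zu":28}
After op 8 (remove /and): {"bd":46,"n":14,"td":35,"xa":65,"zu":28}
After op 9 (replace /xa 39): {"bd":46,"n":14,"td":35,"xa":39,"zu":28}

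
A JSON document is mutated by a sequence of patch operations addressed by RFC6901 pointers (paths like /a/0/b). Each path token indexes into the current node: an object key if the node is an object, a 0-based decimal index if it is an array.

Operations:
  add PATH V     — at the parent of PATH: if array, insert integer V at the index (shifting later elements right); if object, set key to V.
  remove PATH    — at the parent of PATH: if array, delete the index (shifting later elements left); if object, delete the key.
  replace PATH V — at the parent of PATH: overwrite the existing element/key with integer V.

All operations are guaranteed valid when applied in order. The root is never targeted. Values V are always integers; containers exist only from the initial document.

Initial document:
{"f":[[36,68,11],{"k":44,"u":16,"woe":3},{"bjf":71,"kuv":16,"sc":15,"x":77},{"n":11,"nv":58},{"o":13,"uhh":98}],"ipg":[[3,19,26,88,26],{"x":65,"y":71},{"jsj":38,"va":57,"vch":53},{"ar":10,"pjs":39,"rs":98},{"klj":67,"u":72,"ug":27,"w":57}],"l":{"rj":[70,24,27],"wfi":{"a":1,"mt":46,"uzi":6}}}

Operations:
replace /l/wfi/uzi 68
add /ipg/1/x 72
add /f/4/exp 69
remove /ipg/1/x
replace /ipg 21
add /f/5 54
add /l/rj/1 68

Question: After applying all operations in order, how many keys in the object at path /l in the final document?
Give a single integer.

After op 1 (replace /l/wfi/uzi 68): {"f":[[36,68,11],{"k":44,"u":16,"woe":3},{"bjf":71,"kuv":16,"sc":15,"x":77},{"n":11,"nv":58},{"o":13,"uhh":98}],"ipg":[[3,19,26,88,26],{"x":65,"y":71},{"jsj":38,"va":57,"vch":53},{"ar":10,"pjs":39,"rs":98},{"klj":67,"u":72,"ug":27,"w":57}],"l":{"rj":[70,24,27],"wfi":{"a":1,"mt":46,"uzi":68}}}
After op 2 (add /ipg/1/x 72): {"f":[[36,68,11],{"k":44,"u":16,"woe":3},{"bjf":71,"kuv":16,"sc":15,"x":77},{"n":11,"nv":58},{"o":13,"uhh":98}],"ipg":[[3,19,26,88,26],{"x":72,"y":71},{"jsj":38,"va":57,"vch":53},{"ar":10,"pjs":39,"rs":98},{"klj":67,"u":72,"ug":27,"w":57}],"l":{"rj":[70,24,27],"wfi":{"a":1,"mt":46,"uzi":68}}}
After op 3 (add /f/4/exp 69): {"f":[[36,68,11],{"k":44,"u":16,"woe":3},{"bjf":71,"kuv":16,"sc":15,"x":77},{"n":11,"nv":58},{"exp":69,"o":13,"uhh":98}],"ipg":[[3,19,26,88,26],{"x":72,"y":71},{"jsj":38,"va":57,"vch":53},{"ar":10,"pjs":39,"rs":98},{"klj":67,"u":72,"ug":27,"w":57}],"l":{"rj":[70,24,27],"wfi":{"a":1,"mt":46,"uzi":68}}}
After op 4 (remove /ipg/1/x): {"f":[[36,68,11],{"k":44,"u":16,"woe":3},{"bjf":71,"kuv":16,"sc":15,"x":77},{"n":11,"nv":58},{"exp":69,"o":13,"uhh":98}],"ipg":[[3,19,26,88,26],{"y":71},{"jsj":38,"va":57,"vch":53},{"ar":10,"pjs":39,"rs":98},{"klj":67,"u":72,"ug":27,"w":57}],"l":{"rj":[70,24,27],"wfi":{"a":1,"mt":46,"uzi":68}}}
After op 5 (replace /ipg 21): {"f":[[36,68,11],{"k":44,"u":16,"woe":3},{"bjf":71,"kuv":16,"sc":15,"x":77},{"n":11,"nv":58},{"exp":69,"o":13,"uhh":98}],"ipg":21,"l":{"rj":[70,24,27],"wfi":{"a":1,"mt":46,"uzi":68}}}
After op 6 (add /f/5 54): {"f":[[36,68,11],{"k":44,"u":16,"woe":3},{"bjf":71,"kuv":16,"sc":15,"x":77},{"n":11,"nv":58},{"exp":69,"o":13,"uhh":98},54],"ipg":21,"l":{"rj":[70,24,27],"wfi":{"a":1,"mt":46,"uzi":68}}}
After op 7 (add /l/rj/1 68): {"f":[[36,68,11],{"k":44,"u":16,"woe":3},{"bjf":71,"kuv":16,"sc":15,"x":77},{"n":11,"nv":58},{"exp":69,"o":13,"uhh":98},54],"ipg":21,"l":{"rj":[70,68,24,27],"wfi":{"a":1,"mt":46,"uzi":68}}}
Size at path /l: 2

Answer: 2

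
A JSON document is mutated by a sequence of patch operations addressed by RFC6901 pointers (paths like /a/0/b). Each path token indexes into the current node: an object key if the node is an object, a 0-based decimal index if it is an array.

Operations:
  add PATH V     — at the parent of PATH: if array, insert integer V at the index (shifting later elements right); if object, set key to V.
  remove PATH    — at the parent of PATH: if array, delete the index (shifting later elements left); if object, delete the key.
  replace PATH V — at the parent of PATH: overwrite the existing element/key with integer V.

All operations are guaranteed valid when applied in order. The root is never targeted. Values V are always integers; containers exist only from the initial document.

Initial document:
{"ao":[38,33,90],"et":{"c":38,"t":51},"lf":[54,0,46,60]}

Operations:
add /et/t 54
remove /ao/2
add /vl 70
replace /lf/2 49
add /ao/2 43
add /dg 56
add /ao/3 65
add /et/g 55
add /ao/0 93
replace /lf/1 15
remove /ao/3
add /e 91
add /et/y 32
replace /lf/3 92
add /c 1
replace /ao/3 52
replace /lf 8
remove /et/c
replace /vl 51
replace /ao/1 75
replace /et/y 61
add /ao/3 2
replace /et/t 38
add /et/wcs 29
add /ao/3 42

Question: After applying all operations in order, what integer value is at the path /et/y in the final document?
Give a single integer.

Answer: 61

Derivation:
After op 1 (add /et/t 54): {"ao":[38,33,90],"et":{"c":38,"t":54},"lf":[54,0,46,60]}
After op 2 (remove /ao/2): {"ao":[38,33],"et":{"c":38,"t":54},"lf":[54,0,46,60]}
After op 3 (add /vl 70): {"ao":[38,33],"et":{"c":38,"t":54},"lf":[54,0,46,60],"vl":70}
After op 4 (replace /lf/2 49): {"ao":[38,33],"et":{"c":38,"t":54},"lf":[54,0,49,60],"vl":70}
After op 5 (add /ao/2 43): {"ao":[38,33,43],"et":{"c":38,"t":54},"lf":[54,0,49,60],"vl":70}
After op 6 (add /dg 56): {"ao":[38,33,43],"dg":56,"et":{"c":38,"t":54},"lf":[54,0,49,60],"vl":70}
After op 7 (add /ao/3 65): {"ao":[38,33,43,65],"dg":56,"et":{"c":38,"t":54},"lf":[54,0,49,60],"vl":70}
After op 8 (add /et/g 55): {"ao":[38,33,43,65],"dg":56,"et":{"c":38,"g":55,"t":54},"lf":[54,0,49,60],"vl":70}
After op 9 (add /ao/0 93): {"ao":[93,38,33,43,65],"dg":56,"et":{"c":38,"g":55,"t":54},"lf":[54,0,49,60],"vl":70}
After op 10 (replace /lf/1 15): {"ao":[93,38,33,43,65],"dg":56,"et":{"c":38,"g":55,"t":54},"lf":[54,15,49,60],"vl":70}
After op 11 (remove /ao/3): {"ao":[93,38,33,65],"dg":56,"et":{"c":38,"g":55,"t":54},"lf":[54,15,49,60],"vl":70}
After op 12 (add /e 91): {"ao":[93,38,33,65],"dg":56,"e":91,"et":{"c":38,"g":55,"t":54},"lf":[54,15,49,60],"vl":70}
After op 13 (add /et/y 32): {"ao":[93,38,33,65],"dg":56,"e":91,"et":{"c":38,"g":55,"t":54,"y":32},"lf":[54,15,49,60],"vl":70}
After op 14 (replace /lf/3 92): {"ao":[93,38,33,65],"dg":56,"e":91,"et":{"c":38,"g":55,"t":54,"y":32},"lf":[54,15,49,92],"vl":70}
After op 15 (add /c 1): {"ao":[93,38,33,65],"c":1,"dg":56,"e":91,"et":{"c":38,"g":55,"t":54,"y":32},"lf":[54,15,49,92],"vl":70}
After op 16 (replace /ao/3 52): {"ao":[93,38,33,52],"c":1,"dg":56,"e":91,"et":{"c":38,"g":55,"t":54,"y":32},"lf":[54,15,49,92],"vl":70}
After op 17 (replace /lf 8): {"ao":[93,38,33,52],"c":1,"dg":56,"e":91,"et":{"c":38,"g":55,"t":54,"y":32},"lf":8,"vl":70}
After op 18 (remove /et/c): {"ao":[93,38,33,52],"c":1,"dg":56,"e":91,"et":{"g":55,"t":54,"y":32},"lf":8,"vl":70}
After op 19 (replace /vl 51): {"ao":[93,38,33,52],"c":1,"dg":56,"e":91,"et":{"g":55,"t":54,"y":32},"lf":8,"vl":51}
After op 20 (replace /ao/1 75): {"ao":[93,75,33,52],"c":1,"dg":56,"e":91,"et":{"g":55,"t":54,"y":32},"lf":8,"vl":51}
After op 21 (replace /et/y 61): {"ao":[93,75,33,52],"c":1,"dg":56,"e":91,"et":{"g":55,"t":54,"y":61},"lf":8,"vl":51}
After op 22 (add /ao/3 2): {"ao":[93,75,33,2,52],"c":1,"dg":56,"e":91,"et":{"g":55,"t":54,"y":61},"lf":8,"vl":51}
After op 23 (replace /et/t 38): {"ao":[93,75,33,2,52],"c":1,"dg":56,"e":91,"et":{"g":55,"t":38,"y":61},"lf":8,"vl":51}
After op 24 (add /et/wcs 29): {"ao":[93,75,33,2,52],"c":1,"dg":56,"e":91,"et":{"g":55,"t":38,"wcs":29,"y":61},"lf":8,"vl":51}
After op 25 (add /ao/3 42): {"ao":[93,75,33,42,2,52],"c":1,"dg":56,"e":91,"et":{"g":55,"t":38,"wcs":29,"y":61},"lf":8,"vl":51}
Value at /et/y: 61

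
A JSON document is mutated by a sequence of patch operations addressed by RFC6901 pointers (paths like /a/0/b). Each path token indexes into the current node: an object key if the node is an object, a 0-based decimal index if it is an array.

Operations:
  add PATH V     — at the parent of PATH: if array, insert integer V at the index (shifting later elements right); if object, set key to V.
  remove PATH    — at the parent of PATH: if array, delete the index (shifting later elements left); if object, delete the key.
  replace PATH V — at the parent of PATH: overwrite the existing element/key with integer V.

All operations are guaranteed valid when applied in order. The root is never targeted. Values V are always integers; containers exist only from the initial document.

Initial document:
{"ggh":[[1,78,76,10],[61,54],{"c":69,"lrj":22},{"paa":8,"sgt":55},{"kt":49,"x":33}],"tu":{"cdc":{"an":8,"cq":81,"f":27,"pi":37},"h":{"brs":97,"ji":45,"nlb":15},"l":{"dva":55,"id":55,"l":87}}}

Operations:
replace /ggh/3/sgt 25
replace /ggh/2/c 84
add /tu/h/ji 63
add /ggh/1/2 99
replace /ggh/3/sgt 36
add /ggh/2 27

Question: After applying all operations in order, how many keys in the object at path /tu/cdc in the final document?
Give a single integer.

Answer: 4

Derivation:
After op 1 (replace /ggh/3/sgt 25): {"ggh":[[1,78,76,10],[61,54],{"c":69,"lrj":22},{"paa":8,"sgt":25},{"kt":49,"x":33}],"tu":{"cdc":{"an":8,"cq":81,"f":27,"pi":37},"h":{"brs":97,"ji":45,"nlb":15},"l":{"dva":55,"id":55,"l":87}}}
After op 2 (replace /ggh/2/c 84): {"ggh":[[1,78,76,10],[61,54],{"c":84,"lrj":22},{"paa":8,"sgt":25},{"kt":49,"x":33}],"tu":{"cdc":{"an":8,"cq":81,"f":27,"pi":37},"h":{"brs":97,"ji":45,"nlb":15},"l":{"dva":55,"id":55,"l":87}}}
After op 3 (add /tu/h/ji 63): {"ggh":[[1,78,76,10],[61,54],{"c":84,"lrj":22},{"paa":8,"sgt":25},{"kt":49,"x":33}],"tu":{"cdc":{"an":8,"cq":81,"f":27,"pi":37},"h":{"brs":97,"ji":63,"nlb":15},"l":{"dva":55,"id":55,"l":87}}}
After op 4 (add /ggh/1/2 99): {"ggh":[[1,78,76,10],[61,54,99],{"c":84,"lrj":22},{"paa":8,"sgt":25},{"kt":49,"x":33}],"tu":{"cdc":{"an":8,"cq":81,"f":27,"pi":37},"h":{"brs":97,"ji":63,"nlb":15},"l":{"dva":55,"id":55,"l":87}}}
After op 5 (replace /ggh/3/sgt 36): {"ggh":[[1,78,76,10],[61,54,99],{"c":84,"lrj":22},{"paa":8,"sgt":36},{"kt":49,"x":33}],"tu":{"cdc":{"an":8,"cq":81,"f":27,"pi":37},"h":{"brs":97,"ji":63,"nlb":15},"l":{"dva":55,"id":55,"l":87}}}
After op 6 (add /ggh/2 27): {"ggh":[[1,78,76,10],[61,54,99],27,{"c":84,"lrj":22},{"paa":8,"sgt":36},{"kt":49,"x":33}],"tu":{"cdc":{"an":8,"cq":81,"f":27,"pi":37},"h":{"brs":97,"ji":63,"nlb":15},"l":{"dva":55,"id":55,"l":87}}}
Size at path /tu/cdc: 4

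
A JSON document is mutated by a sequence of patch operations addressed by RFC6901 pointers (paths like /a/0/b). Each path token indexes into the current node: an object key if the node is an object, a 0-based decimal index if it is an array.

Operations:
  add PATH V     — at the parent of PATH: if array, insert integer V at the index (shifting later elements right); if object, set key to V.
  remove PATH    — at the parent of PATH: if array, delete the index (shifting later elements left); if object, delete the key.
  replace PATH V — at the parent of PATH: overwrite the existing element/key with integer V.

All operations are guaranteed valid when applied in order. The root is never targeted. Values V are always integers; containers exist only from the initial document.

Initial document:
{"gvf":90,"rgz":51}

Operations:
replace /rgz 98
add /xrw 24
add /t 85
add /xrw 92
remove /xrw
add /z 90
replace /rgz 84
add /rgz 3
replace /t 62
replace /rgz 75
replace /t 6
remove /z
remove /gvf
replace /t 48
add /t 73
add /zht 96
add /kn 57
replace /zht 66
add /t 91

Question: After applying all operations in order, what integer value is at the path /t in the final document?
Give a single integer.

After op 1 (replace /rgz 98): {"gvf":90,"rgz":98}
After op 2 (add /xrw 24): {"gvf":90,"rgz":98,"xrw":24}
After op 3 (add /t 85): {"gvf":90,"rgz":98,"t":85,"xrw":24}
After op 4 (add /xrw 92): {"gvf":90,"rgz":98,"t":85,"xrw":92}
After op 5 (remove /xrw): {"gvf":90,"rgz":98,"t":85}
After op 6 (add /z 90): {"gvf":90,"rgz":98,"t":85,"z":90}
After op 7 (replace /rgz 84): {"gvf":90,"rgz":84,"t":85,"z":90}
After op 8 (add /rgz 3): {"gvf":90,"rgz":3,"t":85,"z":90}
After op 9 (replace /t 62): {"gvf":90,"rgz":3,"t":62,"z":90}
After op 10 (replace /rgz 75): {"gvf":90,"rgz":75,"t":62,"z":90}
After op 11 (replace /t 6): {"gvf":90,"rgz":75,"t":6,"z":90}
After op 12 (remove /z): {"gvf":90,"rgz":75,"t":6}
After op 13 (remove /gvf): {"rgz":75,"t":6}
After op 14 (replace /t 48): {"rgz":75,"t":48}
After op 15 (add /t 73): {"rgz":75,"t":73}
After op 16 (add /zht 96): {"rgz":75,"t":73,"zht":96}
After op 17 (add /kn 57): {"kn":57,"rgz":75,"t":73,"zht":96}
After op 18 (replace /zht 66): {"kn":57,"rgz":75,"t":73,"zht":66}
After op 19 (add /t 91): {"kn":57,"rgz":75,"t":91,"zht":66}
Value at /t: 91

Answer: 91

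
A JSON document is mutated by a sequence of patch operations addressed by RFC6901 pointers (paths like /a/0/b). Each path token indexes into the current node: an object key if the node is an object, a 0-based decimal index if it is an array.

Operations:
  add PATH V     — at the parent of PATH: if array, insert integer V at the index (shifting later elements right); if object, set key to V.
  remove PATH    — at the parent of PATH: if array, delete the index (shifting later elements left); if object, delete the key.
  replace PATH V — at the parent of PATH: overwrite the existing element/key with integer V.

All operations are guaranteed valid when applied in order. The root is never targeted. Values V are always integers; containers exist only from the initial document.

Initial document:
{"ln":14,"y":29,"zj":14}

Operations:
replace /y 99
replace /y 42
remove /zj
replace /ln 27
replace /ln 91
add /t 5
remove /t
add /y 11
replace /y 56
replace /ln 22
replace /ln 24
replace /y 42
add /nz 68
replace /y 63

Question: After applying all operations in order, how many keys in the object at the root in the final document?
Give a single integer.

Answer: 3

Derivation:
After op 1 (replace /y 99): {"ln":14,"y":99,"zj":14}
After op 2 (replace /y 42): {"ln":14,"y":42,"zj":14}
After op 3 (remove /zj): {"ln":14,"y":42}
After op 4 (replace /ln 27): {"ln":27,"y":42}
After op 5 (replace /ln 91): {"ln":91,"y":42}
After op 6 (add /t 5): {"ln":91,"t":5,"y":42}
After op 7 (remove /t): {"ln":91,"y":42}
After op 8 (add /y 11): {"ln":91,"y":11}
After op 9 (replace /y 56): {"ln":91,"y":56}
After op 10 (replace /ln 22): {"ln":22,"y":56}
After op 11 (replace /ln 24): {"ln":24,"y":56}
After op 12 (replace /y 42): {"ln":24,"y":42}
After op 13 (add /nz 68): {"ln":24,"nz":68,"y":42}
After op 14 (replace /y 63): {"ln":24,"nz":68,"y":63}
Size at the root: 3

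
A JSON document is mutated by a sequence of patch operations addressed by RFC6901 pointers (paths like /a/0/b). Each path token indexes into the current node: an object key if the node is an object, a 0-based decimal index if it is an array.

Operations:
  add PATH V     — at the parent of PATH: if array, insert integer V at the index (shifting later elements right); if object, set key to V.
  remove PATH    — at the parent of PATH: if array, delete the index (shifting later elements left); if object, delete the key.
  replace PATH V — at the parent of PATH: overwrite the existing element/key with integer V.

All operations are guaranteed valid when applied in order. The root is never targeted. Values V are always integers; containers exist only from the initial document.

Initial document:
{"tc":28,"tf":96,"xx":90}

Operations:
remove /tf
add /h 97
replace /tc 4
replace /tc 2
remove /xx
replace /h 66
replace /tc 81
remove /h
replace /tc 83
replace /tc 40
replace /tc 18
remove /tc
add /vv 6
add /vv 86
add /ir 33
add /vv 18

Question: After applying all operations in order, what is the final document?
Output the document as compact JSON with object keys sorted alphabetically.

After op 1 (remove /tf): {"tc":28,"xx":90}
After op 2 (add /h 97): {"h":97,"tc":28,"xx":90}
After op 3 (replace /tc 4): {"h":97,"tc":4,"xx":90}
After op 4 (replace /tc 2): {"h":97,"tc":2,"xx":90}
After op 5 (remove /xx): {"h":97,"tc":2}
After op 6 (replace /h 66): {"h":66,"tc":2}
After op 7 (replace /tc 81): {"h":66,"tc":81}
After op 8 (remove /h): {"tc":81}
After op 9 (replace /tc 83): {"tc":83}
After op 10 (replace /tc 40): {"tc":40}
After op 11 (replace /tc 18): {"tc":18}
After op 12 (remove /tc): {}
After op 13 (add /vv 6): {"vv":6}
After op 14 (add /vv 86): {"vv":86}
After op 15 (add /ir 33): {"ir":33,"vv":86}
After op 16 (add /vv 18): {"ir":33,"vv":18}

Answer: {"ir":33,"vv":18}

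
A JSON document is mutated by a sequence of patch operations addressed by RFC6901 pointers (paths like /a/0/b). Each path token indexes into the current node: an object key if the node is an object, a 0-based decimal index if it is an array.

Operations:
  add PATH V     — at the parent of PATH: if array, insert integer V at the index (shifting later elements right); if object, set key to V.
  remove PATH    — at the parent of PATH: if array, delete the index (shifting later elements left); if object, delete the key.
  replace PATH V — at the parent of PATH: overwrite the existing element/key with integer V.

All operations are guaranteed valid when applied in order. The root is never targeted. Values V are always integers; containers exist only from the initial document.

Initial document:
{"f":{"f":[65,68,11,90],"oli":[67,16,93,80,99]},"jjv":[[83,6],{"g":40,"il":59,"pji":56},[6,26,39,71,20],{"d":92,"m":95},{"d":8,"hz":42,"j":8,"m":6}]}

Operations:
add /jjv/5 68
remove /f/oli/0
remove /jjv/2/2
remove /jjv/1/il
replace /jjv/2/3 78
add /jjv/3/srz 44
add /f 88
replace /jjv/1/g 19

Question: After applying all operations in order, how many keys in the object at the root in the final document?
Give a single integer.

After op 1 (add /jjv/5 68): {"f":{"f":[65,68,11,90],"oli":[67,16,93,80,99]},"jjv":[[83,6],{"g":40,"il":59,"pji":56},[6,26,39,71,20],{"d":92,"m":95},{"d":8,"hz":42,"j":8,"m":6},68]}
After op 2 (remove /f/oli/0): {"f":{"f":[65,68,11,90],"oli":[16,93,80,99]},"jjv":[[83,6],{"g":40,"il":59,"pji":56},[6,26,39,71,20],{"d":92,"m":95},{"d":8,"hz":42,"j":8,"m":6},68]}
After op 3 (remove /jjv/2/2): {"f":{"f":[65,68,11,90],"oli":[16,93,80,99]},"jjv":[[83,6],{"g":40,"il":59,"pji":56},[6,26,71,20],{"d":92,"m":95},{"d":8,"hz":42,"j":8,"m":6},68]}
After op 4 (remove /jjv/1/il): {"f":{"f":[65,68,11,90],"oli":[16,93,80,99]},"jjv":[[83,6],{"g":40,"pji":56},[6,26,71,20],{"d":92,"m":95},{"d":8,"hz":42,"j":8,"m":6},68]}
After op 5 (replace /jjv/2/3 78): {"f":{"f":[65,68,11,90],"oli":[16,93,80,99]},"jjv":[[83,6],{"g":40,"pji":56},[6,26,71,78],{"d":92,"m":95},{"d":8,"hz":42,"j":8,"m":6},68]}
After op 6 (add /jjv/3/srz 44): {"f":{"f":[65,68,11,90],"oli":[16,93,80,99]},"jjv":[[83,6],{"g":40,"pji":56},[6,26,71,78],{"d":92,"m":95,"srz":44},{"d":8,"hz":42,"j":8,"m":6},68]}
After op 7 (add /f 88): {"f":88,"jjv":[[83,6],{"g":40,"pji":56},[6,26,71,78],{"d":92,"m":95,"srz":44},{"d":8,"hz":42,"j":8,"m":6},68]}
After op 8 (replace /jjv/1/g 19): {"f":88,"jjv":[[83,6],{"g":19,"pji":56},[6,26,71,78],{"d":92,"m":95,"srz":44},{"d":8,"hz":42,"j":8,"m":6},68]}
Size at the root: 2

Answer: 2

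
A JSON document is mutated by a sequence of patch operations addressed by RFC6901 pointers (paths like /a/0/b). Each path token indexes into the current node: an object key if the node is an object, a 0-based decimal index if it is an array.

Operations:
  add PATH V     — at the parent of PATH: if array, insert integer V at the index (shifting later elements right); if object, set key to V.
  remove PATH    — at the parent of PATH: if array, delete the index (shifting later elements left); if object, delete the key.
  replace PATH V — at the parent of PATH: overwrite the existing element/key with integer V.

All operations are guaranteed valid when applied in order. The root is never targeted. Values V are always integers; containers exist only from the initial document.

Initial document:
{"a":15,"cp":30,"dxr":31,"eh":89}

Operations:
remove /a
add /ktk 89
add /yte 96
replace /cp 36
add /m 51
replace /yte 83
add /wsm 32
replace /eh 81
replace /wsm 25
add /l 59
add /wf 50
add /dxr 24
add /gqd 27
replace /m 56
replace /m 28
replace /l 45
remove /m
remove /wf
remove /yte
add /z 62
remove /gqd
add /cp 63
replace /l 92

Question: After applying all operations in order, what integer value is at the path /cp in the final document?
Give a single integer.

After op 1 (remove /a): {"cp":30,"dxr":31,"eh":89}
After op 2 (add /ktk 89): {"cp":30,"dxr":31,"eh":89,"ktk":89}
After op 3 (add /yte 96): {"cp":30,"dxr":31,"eh":89,"ktk":89,"yte":96}
After op 4 (replace /cp 36): {"cp":36,"dxr":31,"eh":89,"ktk":89,"yte":96}
After op 5 (add /m 51): {"cp":36,"dxr":31,"eh":89,"ktk":89,"m":51,"yte":96}
After op 6 (replace /yte 83): {"cp":36,"dxr":31,"eh":89,"ktk":89,"m":51,"yte":83}
After op 7 (add /wsm 32): {"cp":36,"dxr":31,"eh":89,"ktk":89,"m":51,"wsm":32,"yte":83}
After op 8 (replace /eh 81): {"cp":36,"dxr":31,"eh":81,"ktk":89,"m":51,"wsm":32,"yte":83}
After op 9 (replace /wsm 25): {"cp":36,"dxr":31,"eh":81,"ktk":89,"m":51,"wsm":25,"yte":83}
After op 10 (add /l 59): {"cp":36,"dxr":31,"eh":81,"ktk":89,"l":59,"m":51,"wsm":25,"yte":83}
After op 11 (add /wf 50): {"cp":36,"dxr":31,"eh":81,"ktk":89,"l":59,"m":51,"wf":50,"wsm":25,"yte":83}
After op 12 (add /dxr 24): {"cp":36,"dxr":24,"eh":81,"ktk":89,"l":59,"m":51,"wf":50,"wsm":25,"yte":83}
After op 13 (add /gqd 27): {"cp":36,"dxr":24,"eh":81,"gqd":27,"ktk":89,"l":59,"m":51,"wf":50,"wsm":25,"yte":83}
After op 14 (replace /m 56): {"cp":36,"dxr":24,"eh":81,"gqd":27,"ktk":89,"l":59,"m":56,"wf":50,"wsm":25,"yte":83}
After op 15 (replace /m 28): {"cp":36,"dxr":24,"eh":81,"gqd":27,"ktk":89,"l":59,"m":28,"wf":50,"wsm":25,"yte":83}
After op 16 (replace /l 45): {"cp":36,"dxr":24,"eh":81,"gqd":27,"ktk":89,"l":45,"m":28,"wf":50,"wsm":25,"yte":83}
After op 17 (remove /m): {"cp":36,"dxr":24,"eh":81,"gqd":27,"ktk":89,"l":45,"wf":50,"wsm":25,"yte":83}
After op 18 (remove /wf): {"cp":36,"dxr":24,"eh":81,"gqd":27,"ktk":89,"l":45,"wsm":25,"yte":83}
After op 19 (remove /yte): {"cp":36,"dxr":24,"eh":81,"gqd":27,"ktk":89,"l":45,"wsm":25}
After op 20 (add /z 62): {"cp":36,"dxr":24,"eh":81,"gqd":27,"ktk":89,"l":45,"wsm":25,"z":62}
After op 21 (remove /gqd): {"cp":36,"dxr":24,"eh":81,"ktk":89,"l":45,"wsm":25,"z":62}
After op 22 (add /cp 63): {"cp":63,"dxr":24,"eh":81,"ktk":89,"l":45,"wsm":25,"z":62}
After op 23 (replace /l 92): {"cp":63,"dxr":24,"eh":81,"ktk":89,"l":92,"wsm":25,"z":62}
Value at /cp: 63

Answer: 63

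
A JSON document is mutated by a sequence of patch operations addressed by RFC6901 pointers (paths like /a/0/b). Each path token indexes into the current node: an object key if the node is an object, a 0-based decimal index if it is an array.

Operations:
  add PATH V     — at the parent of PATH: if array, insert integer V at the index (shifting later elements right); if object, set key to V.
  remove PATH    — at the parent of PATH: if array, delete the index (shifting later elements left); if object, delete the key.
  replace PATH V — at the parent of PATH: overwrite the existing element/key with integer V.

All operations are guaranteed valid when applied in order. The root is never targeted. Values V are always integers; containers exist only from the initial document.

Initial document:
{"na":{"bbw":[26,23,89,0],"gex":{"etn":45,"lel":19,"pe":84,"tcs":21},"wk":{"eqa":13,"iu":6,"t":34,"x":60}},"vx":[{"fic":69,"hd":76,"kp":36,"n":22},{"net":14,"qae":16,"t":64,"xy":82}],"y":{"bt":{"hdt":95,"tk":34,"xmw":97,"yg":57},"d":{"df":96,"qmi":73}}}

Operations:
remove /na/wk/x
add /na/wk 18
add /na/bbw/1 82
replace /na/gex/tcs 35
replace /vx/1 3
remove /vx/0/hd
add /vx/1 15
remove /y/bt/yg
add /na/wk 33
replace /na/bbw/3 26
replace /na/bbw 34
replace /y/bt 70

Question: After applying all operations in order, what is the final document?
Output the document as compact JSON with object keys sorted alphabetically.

Answer: {"na":{"bbw":34,"gex":{"etn":45,"lel":19,"pe":84,"tcs":35},"wk":33},"vx":[{"fic":69,"kp":36,"n":22},15,3],"y":{"bt":70,"d":{"df":96,"qmi":73}}}

Derivation:
After op 1 (remove /na/wk/x): {"na":{"bbw":[26,23,89,0],"gex":{"etn":45,"lel":19,"pe":84,"tcs":21},"wk":{"eqa":13,"iu":6,"t":34}},"vx":[{"fic":69,"hd":76,"kp":36,"n":22},{"net":14,"qae":16,"t":64,"xy":82}],"y":{"bt":{"hdt":95,"tk":34,"xmw":97,"yg":57},"d":{"df":96,"qmi":73}}}
After op 2 (add /na/wk 18): {"na":{"bbw":[26,23,89,0],"gex":{"etn":45,"lel":19,"pe":84,"tcs":21},"wk":18},"vx":[{"fic":69,"hd":76,"kp":36,"n":22},{"net":14,"qae":16,"t":64,"xy":82}],"y":{"bt":{"hdt":95,"tk":34,"xmw":97,"yg":57},"d":{"df":96,"qmi":73}}}
After op 3 (add /na/bbw/1 82): {"na":{"bbw":[26,82,23,89,0],"gex":{"etn":45,"lel":19,"pe":84,"tcs":21},"wk":18},"vx":[{"fic":69,"hd":76,"kp":36,"n":22},{"net":14,"qae":16,"t":64,"xy":82}],"y":{"bt":{"hdt":95,"tk":34,"xmw":97,"yg":57},"d":{"df":96,"qmi":73}}}
After op 4 (replace /na/gex/tcs 35): {"na":{"bbw":[26,82,23,89,0],"gex":{"etn":45,"lel":19,"pe":84,"tcs":35},"wk":18},"vx":[{"fic":69,"hd":76,"kp":36,"n":22},{"net":14,"qae":16,"t":64,"xy":82}],"y":{"bt":{"hdt":95,"tk":34,"xmw":97,"yg":57},"d":{"df":96,"qmi":73}}}
After op 5 (replace /vx/1 3): {"na":{"bbw":[26,82,23,89,0],"gex":{"etn":45,"lel":19,"pe":84,"tcs":35},"wk":18},"vx":[{"fic":69,"hd":76,"kp":36,"n":22},3],"y":{"bt":{"hdt":95,"tk":34,"xmw":97,"yg":57},"d":{"df":96,"qmi":73}}}
After op 6 (remove /vx/0/hd): {"na":{"bbw":[26,82,23,89,0],"gex":{"etn":45,"lel":19,"pe":84,"tcs":35},"wk":18},"vx":[{"fic":69,"kp":36,"n":22},3],"y":{"bt":{"hdt":95,"tk":34,"xmw":97,"yg":57},"d":{"df":96,"qmi":73}}}
After op 7 (add /vx/1 15): {"na":{"bbw":[26,82,23,89,0],"gex":{"etn":45,"lel":19,"pe":84,"tcs":35},"wk":18},"vx":[{"fic":69,"kp":36,"n":22},15,3],"y":{"bt":{"hdt":95,"tk":34,"xmw":97,"yg":57},"d":{"df":96,"qmi":73}}}
After op 8 (remove /y/bt/yg): {"na":{"bbw":[26,82,23,89,0],"gex":{"etn":45,"lel":19,"pe":84,"tcs":35},"wk":18},"vx":[{"fic":69,"kp":36,"n":22},15,3],"y":{"bt":{"hdt":95,"tk":34,"xmw":97},"d":{"df":96,"qmi":73}}}
After op 9 (add /na/wk 33): {"na":{"bbw":[26,82,23,89,0],"gex":{"etn":45,"lel":19,"pe":84,"tcs":35},"wk":33},"vx":[{"fic":69,"kp":36,"n":22},15,3],"y":{"bt":{"hdt":95,"tk":34,"xmw":97},"d":{"df":96,"qmi":73}}}
After op 10 (replace /na/bbw/3 26): {"na":{"bbw":[26,82,23,26,0],"gex":{"etn":45,"lel":19,"pe":84,"tcs":35},"wk":33},"vx":[{"fic":69,"kp":36,"n":22},15,3],"y":{"bt":{"hdt":95,"tk":34,"xmw":97},"d":{"df":96,"qmi":73}}}
After op 11 (replace /na/bbw 34): {"na":{"bbw":34,"gex":{"etn":45,"lel":19,"pe":84,"tcs":35},"wk":33},"vx":[{"fic":69,"kp":36,"n":22},15,3],"y":{"bt":{"hdt":95,"tk":34,"xmw":97},"d":{"df":96,"qmi":73}}}
After op 12 (replace /y/bt 70): {"na":{"bbw":34,"gex":{"etn":45,"lel":19,"pe":84,"tcs":35},"wk":33},"vx":[{"fic":69,"kp":36,"n":22},15,3],"y":{"bt":70,"d":{"df":96,"qmi":73}}}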